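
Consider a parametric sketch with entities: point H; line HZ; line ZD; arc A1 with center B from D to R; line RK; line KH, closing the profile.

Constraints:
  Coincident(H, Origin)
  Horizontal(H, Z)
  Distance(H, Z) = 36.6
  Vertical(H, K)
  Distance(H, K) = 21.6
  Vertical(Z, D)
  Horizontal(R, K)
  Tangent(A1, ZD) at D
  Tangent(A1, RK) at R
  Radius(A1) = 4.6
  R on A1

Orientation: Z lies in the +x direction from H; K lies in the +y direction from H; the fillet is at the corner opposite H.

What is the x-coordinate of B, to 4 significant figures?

32.00

H is at the origin; H and Z share the same y with |HZ| = 36.6 and Z on the +x side, so Z = (36.60, 0.000). HK is vertical with |HK| = 21.6 and K on the +y side, so K = (0.000, 21.60). The virtual corner opposite H is at (36.60, 21.60). Since A1 is tangent to ZD there, BD ⟂ ZD and tangency of A1 to RK means the radius BR is perpendicular to RK, with radius 4.6, so the center B sits 4.6 in from both sides at B = (32.00, 17.00). So B.x = 32.00.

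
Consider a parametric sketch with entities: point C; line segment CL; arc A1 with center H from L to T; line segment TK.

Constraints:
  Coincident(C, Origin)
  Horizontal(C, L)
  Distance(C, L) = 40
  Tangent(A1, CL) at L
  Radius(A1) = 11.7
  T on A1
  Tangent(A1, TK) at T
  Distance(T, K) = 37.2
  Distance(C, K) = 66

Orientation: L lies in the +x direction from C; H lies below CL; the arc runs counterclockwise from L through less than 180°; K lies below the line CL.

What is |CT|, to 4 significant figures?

33.12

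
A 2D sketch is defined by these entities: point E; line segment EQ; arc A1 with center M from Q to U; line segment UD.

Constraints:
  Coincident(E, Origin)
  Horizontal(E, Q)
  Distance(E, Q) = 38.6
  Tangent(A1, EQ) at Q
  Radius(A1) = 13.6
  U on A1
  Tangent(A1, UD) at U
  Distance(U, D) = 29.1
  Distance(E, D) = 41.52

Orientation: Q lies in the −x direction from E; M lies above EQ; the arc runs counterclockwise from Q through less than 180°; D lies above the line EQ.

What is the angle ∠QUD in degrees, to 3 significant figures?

143°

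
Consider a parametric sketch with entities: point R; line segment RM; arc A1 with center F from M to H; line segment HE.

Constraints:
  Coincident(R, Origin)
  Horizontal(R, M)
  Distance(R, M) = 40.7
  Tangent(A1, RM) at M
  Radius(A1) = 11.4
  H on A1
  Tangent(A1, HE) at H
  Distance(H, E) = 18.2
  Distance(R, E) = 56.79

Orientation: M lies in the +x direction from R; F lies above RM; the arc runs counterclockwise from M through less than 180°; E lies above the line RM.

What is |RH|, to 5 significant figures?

53.666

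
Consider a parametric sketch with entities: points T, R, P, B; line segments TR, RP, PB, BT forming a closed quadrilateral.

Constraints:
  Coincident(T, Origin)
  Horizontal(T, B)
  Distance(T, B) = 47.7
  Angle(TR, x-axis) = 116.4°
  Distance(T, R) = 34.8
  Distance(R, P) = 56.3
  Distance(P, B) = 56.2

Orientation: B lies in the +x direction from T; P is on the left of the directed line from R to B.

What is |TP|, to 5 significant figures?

65.410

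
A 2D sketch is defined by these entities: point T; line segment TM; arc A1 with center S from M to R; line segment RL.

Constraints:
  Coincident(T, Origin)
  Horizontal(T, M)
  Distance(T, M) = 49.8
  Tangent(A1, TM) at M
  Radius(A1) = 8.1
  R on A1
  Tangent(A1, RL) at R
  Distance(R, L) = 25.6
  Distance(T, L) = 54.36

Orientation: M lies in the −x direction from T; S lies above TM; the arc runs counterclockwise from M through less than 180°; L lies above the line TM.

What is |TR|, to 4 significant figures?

42.53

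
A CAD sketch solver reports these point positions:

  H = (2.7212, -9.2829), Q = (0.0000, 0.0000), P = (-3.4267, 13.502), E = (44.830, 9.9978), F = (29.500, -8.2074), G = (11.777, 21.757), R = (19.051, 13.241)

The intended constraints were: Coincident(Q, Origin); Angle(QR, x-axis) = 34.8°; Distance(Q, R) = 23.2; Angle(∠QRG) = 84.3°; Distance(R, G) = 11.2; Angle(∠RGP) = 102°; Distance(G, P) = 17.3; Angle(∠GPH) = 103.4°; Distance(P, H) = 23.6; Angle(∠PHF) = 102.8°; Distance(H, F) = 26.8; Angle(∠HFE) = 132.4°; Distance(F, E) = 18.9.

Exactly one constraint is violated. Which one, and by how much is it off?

Distance(F, E) = 18.9 — off by 4.90.

Q = (0.00, 0.00) ✓; QR at 34.80° ✓; |QR| = 23.20 ✓; ∠QRG = 84.30° ✓; |RG| = 11.20 ✓; ∠RGP = 102.0° ✓; |GP| = 17.30 ✓; ∠GPH = 103.4° ✓; |PH| = 23.60 ✓; ∠PHF = 102.8° ✓; |HF| = 26.80 ✓; ∠HFE = 132.4° ✓; |FE| = 23.80 ✗.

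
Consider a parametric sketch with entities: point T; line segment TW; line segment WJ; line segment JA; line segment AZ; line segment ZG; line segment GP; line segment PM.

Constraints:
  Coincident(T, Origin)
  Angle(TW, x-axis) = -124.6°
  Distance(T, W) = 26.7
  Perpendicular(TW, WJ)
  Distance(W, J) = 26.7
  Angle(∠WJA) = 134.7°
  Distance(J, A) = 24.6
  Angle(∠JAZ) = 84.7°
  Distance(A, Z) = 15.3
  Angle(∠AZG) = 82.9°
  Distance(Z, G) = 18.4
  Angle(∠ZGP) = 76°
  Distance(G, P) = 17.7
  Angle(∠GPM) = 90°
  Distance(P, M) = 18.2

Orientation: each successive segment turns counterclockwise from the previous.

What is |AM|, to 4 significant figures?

5.944

∠ZGP = 76.0° gives GP at -52.90° from the x-axis; with |GP| = 17.7, P = (20.52, -39.20). ∠GPM = 90.0° gives PM at 37.10° from the x-axis; with |PM| = 18.2, M = (35.04, -28.22). Then |AM| = |M − A| = 5.944.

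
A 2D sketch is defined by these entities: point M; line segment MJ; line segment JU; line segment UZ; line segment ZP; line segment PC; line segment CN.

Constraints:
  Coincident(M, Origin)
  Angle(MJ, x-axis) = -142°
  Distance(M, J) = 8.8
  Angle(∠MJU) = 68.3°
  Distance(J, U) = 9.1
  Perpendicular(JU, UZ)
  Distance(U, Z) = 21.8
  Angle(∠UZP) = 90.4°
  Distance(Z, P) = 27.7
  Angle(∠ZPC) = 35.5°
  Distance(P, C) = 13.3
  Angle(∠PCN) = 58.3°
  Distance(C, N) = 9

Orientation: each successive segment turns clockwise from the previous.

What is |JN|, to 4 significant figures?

24.25

∠ZPC = 35.5° gives PC at 142.2° from the x-axis; with |PC| = 13.3, C = (8.886, -8.945). ∠PCN = 58.3° gives CN at 20.50° from the x-axis; with |CN| = 9.0, N = (17.32, -5.793). Then |JN| = |N − J| = 24.25.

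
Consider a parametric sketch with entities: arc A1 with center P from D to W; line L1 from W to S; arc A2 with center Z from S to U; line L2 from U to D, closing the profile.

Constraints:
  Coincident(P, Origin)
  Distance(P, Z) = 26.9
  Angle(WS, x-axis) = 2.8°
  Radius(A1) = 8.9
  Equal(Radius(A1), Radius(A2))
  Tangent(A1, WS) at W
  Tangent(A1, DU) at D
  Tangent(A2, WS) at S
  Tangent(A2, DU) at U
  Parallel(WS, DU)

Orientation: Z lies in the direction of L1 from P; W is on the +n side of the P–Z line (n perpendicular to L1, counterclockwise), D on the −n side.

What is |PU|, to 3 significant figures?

28.3

Tangency of A1 to both parallel lines with radius 8.9 puts W and D at P ± 8.9·n: W = (-0.435, 8.89), D = (0.435, -8.89). Equal radii place S and U the same way about Z: S = Z + 8.9·n = (26.4, 10.2), U = Z − 8.9·n = (27.3, -7.58). Then |PU| = |U − P| = 28.3.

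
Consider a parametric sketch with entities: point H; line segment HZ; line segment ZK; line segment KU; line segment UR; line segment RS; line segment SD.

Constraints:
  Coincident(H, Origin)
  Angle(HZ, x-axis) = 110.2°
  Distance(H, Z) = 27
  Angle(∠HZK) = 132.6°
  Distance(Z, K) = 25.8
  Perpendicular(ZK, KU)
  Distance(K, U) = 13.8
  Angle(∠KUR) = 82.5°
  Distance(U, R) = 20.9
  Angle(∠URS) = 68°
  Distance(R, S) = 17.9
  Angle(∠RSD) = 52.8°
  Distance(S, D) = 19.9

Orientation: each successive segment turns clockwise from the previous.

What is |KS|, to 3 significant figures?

12.7

H is at the origin; HZ runs at 110.2° with length 27.0, so Z = (-9.32, 25.3). ∠HZK = 132.6° gives ZK at 62.8° from the x-axis; with |ZK| = 25.8, K = (2.47, 48.3). The perpendicularity gives KU at right angles to ZK, so KU runs at -27.2°; with |KU| = 13.8, U = (14.7, 42.0). ∠KUR = 82.5° gives UR at -125° from the x-axis; with |UR| = 20.9, R = (2.85, 24.8). ∠URS = 68.0° gives RS at 123° from the x-axis; with |RS| = 17.9, S = (-6.98, 39.8). Then |KS| = |S − K| = 12.7.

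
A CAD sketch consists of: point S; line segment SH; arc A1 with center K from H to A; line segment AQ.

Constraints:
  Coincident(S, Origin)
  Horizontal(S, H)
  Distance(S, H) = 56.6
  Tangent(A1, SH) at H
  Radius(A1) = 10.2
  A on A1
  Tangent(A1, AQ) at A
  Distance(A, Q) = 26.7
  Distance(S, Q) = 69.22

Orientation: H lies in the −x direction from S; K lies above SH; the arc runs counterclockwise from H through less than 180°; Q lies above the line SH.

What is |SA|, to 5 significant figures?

49.228

Checks: ∠(KH, HS) = 90.00° ✓; |KH| = 10.20 ✓; |KA| = 10.20 ✓; ∠(KA, AQ) = 90.00° ✓; |AQ| = 26.70 ✓; |SQ| = 69.22 ✓.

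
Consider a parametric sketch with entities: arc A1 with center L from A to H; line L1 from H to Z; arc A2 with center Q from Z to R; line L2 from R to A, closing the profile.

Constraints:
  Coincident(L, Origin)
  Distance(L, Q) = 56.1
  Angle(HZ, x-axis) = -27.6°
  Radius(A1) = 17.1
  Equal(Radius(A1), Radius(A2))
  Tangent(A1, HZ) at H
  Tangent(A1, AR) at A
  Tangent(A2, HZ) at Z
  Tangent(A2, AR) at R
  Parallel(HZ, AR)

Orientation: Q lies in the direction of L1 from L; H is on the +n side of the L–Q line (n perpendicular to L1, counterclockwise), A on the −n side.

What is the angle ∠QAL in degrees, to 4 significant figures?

73.05°

The slot axis is L1's direction at -27.6°, so u = (cos -27.6°, sin -27.6°) = (0.8862, -0.4633) and n = (−sin -27.6°, cos -27.6°) = (0.4633, 0.8862). L is at the origin and Q lies 56.1 along u from L, so Q = 56.1·u = (49.72, -25.99). Tangency of A1 to both parallel lines with radius 17.1 puts H and A at L ± 17.1·n: H = (7.922, 15.15), A = (-7.922, -15.15). Then cos ∠QAL = AQ·AL / (|AQ||AL|), giving 73.05°.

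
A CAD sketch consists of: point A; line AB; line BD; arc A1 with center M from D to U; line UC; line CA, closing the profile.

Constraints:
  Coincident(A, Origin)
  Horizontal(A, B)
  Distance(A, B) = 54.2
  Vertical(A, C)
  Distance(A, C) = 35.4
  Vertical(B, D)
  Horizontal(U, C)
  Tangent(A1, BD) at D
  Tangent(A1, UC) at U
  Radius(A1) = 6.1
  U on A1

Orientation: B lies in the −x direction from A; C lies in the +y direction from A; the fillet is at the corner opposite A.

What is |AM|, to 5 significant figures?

56.321

A is at the origin; A and B share the same y with |AB| = 54.2 and B on the −x side, so B = (-54.200, 0.0000). A and C share the same x with |AC| = 35.4 and C on the +y side, so C = (0.0000, 35.400). The virtual corner opposite A is at (-54.200, 35.400). Since A1 is tangent to BD there, MD ⟂ BD and tangency of A1 to UC means the radius MU is perpendicular to UC, with radius 6.1, so the center M sits 6.1 in from both sides at M = (-48.100, 29.300). Then |AM| = |M − A| = 56.321.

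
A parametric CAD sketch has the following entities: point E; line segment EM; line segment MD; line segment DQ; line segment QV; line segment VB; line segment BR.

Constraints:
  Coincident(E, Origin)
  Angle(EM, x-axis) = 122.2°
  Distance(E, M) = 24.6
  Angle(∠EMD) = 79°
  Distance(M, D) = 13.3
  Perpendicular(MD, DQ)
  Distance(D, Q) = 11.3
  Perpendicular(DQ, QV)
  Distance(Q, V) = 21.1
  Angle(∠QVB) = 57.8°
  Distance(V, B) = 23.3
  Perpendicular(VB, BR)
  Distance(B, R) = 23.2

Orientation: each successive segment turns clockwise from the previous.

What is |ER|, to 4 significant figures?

28.12

E is at the origin; EM runs at 122.2° with length 24.6, so M = (-13.11, 20.82). ∠EMD = 79.0° gives MD at 21.20° from the x-axis; with |MD| = 13.3, D = (-0.7088, 25.63). MD ⟂ DQ, so DQ runs at -68.80°; with |DQ| = 11.3, Q = (3.378, 15.09). The perpendicularity gives QV at right angles to DQ, so QV runs at -158.8°; with |QV| = 21.1, V = (-16.29, 7.460). ∠QVB = 57.8° gives VB at 79.00° from the x-axis; with |VB| = 23.3, B = (-11.85, 30.33). VB ⟂ BR, so BR runs at -11.00°; with |BR| = 23.2, R = (10.93, 25.91). Then |ER| = |R − E| = 28.12.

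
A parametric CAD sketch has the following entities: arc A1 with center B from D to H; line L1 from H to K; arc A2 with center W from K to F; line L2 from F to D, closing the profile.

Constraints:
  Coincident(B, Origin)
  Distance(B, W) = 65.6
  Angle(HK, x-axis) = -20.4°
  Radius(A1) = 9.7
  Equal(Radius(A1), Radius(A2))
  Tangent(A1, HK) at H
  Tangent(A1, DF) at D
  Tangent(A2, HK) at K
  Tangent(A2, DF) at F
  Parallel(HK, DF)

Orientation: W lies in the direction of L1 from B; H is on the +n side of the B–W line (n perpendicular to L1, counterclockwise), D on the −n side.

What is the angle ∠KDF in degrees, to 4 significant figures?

16.47°

The slot axis is L1's direction at -20.4°, so u = (cos -20.4°, sin -20.4°) = (0.9373, -0.3486) and n = (−sin -20.4°, cos -20.4°) = (0.3486, 0.9373). B is at the origin and W lies 65.6 along u from B, so W = 65.6·u = (61.49, -22.87). Tangency of A1 to both parallel lines with radius 9.7 puts H and D at B ± 9.7·n: H = (3.381, 9.092), D = (-3.381, -9.092). Equal radii place K and F the same way about W: K = W + 9.7·n = (64.87, -13.77), F = W − 9.7·n = (58.10, -31.96). Then cos ∠KDF = DK·DF / (|DK||DF|), giving 16.47°.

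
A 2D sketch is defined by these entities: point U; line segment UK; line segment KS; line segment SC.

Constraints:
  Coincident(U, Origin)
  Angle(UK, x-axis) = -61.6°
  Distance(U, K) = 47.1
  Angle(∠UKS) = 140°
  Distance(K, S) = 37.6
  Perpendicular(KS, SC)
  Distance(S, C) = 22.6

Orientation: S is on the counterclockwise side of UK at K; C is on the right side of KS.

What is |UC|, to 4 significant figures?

90.69

U is at the origin; UK runs at -61.6° with length 47.1, so K = 47.1·(cos -61.6°, sin -61.6°) = (22.40, -41.43). ∠UKS = 140.0°, so KS runs at -61.6° + (180° − 140.0°) = -21.60° from the x-axis; with |KS| = 37.6, S = K + 37.6·(cos -21.60°, sin -21.60°) = (57.36, -55.27). The perpendicularity gives SC at right angles to KS; with |SC| = 22.6 on the right of KS, C = S + 22.6·(-0.3681, -0.9298) = (49.04, -76.29). Then |UC| = |C − U| = 90.69.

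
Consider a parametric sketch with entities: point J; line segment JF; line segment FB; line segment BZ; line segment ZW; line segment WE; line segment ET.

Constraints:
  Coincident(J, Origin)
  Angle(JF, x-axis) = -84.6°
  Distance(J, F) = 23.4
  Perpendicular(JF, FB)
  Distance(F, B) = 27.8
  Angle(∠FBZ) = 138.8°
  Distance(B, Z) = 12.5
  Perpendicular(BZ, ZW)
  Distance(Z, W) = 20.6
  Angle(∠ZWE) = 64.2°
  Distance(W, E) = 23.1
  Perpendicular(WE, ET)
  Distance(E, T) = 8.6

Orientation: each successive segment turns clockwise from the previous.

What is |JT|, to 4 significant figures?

33.13

J is at the origin; JF runs at -84.6° with length 23.4, so F = (2.202, -23.30). JF is perpendicular to FB, so FB runs at -174.6°; with |FB| = 27.8, B = (-25.47, -25.91). ∠FBZ = 138.8° gives BZ at 144.2° from the x-axis; with |BZ| = 12.5, Z = (-35.61, -18.60). BZ is perpendicular to ZW, so ZW runs at 54.20°; with |ZW| = 20.6, W = (-23.56, -1.892). ∠ZWE = 64.2° gives WE at -61.60° from the x-axis; with |WE| = 23.1, E = (-12.58, -22.21). The perpendicularity gives ET at right angles to WE, so ET runs at -151.6°; with |ET| = 8.6, T = (-20.14, -26.30). Then |JT| = |T − J| = 33.13.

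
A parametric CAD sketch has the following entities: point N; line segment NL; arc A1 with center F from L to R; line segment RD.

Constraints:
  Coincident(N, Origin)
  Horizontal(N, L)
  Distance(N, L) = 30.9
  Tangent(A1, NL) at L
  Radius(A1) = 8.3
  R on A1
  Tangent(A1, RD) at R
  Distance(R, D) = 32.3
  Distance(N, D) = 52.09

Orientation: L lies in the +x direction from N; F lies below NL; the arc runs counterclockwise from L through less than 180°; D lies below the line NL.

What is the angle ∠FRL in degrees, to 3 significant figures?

37.5°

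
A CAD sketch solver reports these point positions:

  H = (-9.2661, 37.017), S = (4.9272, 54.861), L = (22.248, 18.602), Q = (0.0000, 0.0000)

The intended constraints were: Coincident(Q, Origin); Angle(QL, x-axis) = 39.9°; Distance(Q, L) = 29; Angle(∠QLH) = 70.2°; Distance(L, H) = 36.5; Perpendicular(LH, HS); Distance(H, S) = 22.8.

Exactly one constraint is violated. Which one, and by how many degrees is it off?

Perpendicular(LH, HS) — off by 8.20°.

Q = (0.00, 0.00) ✓; QL at 39.90° ✓; |QL| = 29.00 ✓; ∠QLH = 70.20° ✓; |LH| = 36.50 ✓; ∠(LH, HS) = 98.20° ✗; |HS| = 22.80 ✓.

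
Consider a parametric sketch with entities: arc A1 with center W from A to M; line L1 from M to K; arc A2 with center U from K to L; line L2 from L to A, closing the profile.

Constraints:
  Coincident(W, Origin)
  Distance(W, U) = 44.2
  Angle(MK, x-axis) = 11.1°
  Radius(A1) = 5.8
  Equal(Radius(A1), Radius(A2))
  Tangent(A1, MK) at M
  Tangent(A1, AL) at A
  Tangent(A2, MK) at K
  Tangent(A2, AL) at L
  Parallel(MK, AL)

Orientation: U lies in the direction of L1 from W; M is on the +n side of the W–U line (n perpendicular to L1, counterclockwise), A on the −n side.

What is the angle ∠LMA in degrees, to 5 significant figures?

75.295°

The slot axis is L1's direction at 11.1°, so u = (cos 11.1°, sin 11.1°) = (0.98129, 0.19252) and n = (−sin 11.1°, cos 11.1°) = (-0.19252, 0.98129). W is at the origin and U lies 44.2 along u from W, so U = 44.2·u = (43.373, 8.5095). Tangency of A1 to both parallel lines with radius 5.8 puts M and A at W ± 5.8·n: M = (-1.1166, 5.6915), A = (1.1166, -5.6915). Equal radii place K and L the same way about U: K = U + 5.8·n = (42.257, 14.201), L = U − 5.8·n = (44.490, 2.8180). Then cos ∠LMA = ML·MA / (|ML||MA|), giving 75.295°.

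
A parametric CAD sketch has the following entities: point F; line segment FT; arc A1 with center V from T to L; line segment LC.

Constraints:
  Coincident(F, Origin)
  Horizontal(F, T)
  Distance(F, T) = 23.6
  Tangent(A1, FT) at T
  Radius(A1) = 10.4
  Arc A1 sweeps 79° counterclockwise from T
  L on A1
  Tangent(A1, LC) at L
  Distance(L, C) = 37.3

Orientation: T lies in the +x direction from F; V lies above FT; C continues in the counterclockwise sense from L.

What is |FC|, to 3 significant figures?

60.8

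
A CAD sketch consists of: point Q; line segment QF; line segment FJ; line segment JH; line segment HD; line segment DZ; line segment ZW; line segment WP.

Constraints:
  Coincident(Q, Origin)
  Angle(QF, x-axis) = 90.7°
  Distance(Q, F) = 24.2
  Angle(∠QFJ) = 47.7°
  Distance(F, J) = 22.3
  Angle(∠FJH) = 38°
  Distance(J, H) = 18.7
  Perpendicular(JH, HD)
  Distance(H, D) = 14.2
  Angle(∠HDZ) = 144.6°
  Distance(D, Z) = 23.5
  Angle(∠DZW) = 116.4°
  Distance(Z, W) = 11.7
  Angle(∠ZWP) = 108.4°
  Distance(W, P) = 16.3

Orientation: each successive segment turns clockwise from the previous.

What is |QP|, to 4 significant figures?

35.88

Q is at the origin; QF runs at 90.7° with length 24.2, so F = (-0.2957, 24.20). ∠QFJ = 47.7° gives FJ at -41.60° from the x-axis; with |FJ| = 22.3, J = (16.38, 9.393). ∠FJH = 38.0° gives JH at 176.4° from the x-axis; with |JH| = 18.7, H = (-2.283, 10.57). JH ⟂ HD, so HD runs at 86.40°; with |HD| = 14.2, D = (-1.391, 24.74). ∠HDZ = 144.6° gives DZ at 51.00° from the x-axis; with |DZ| = 23.5, Z = (13.40, 43.00). ∠DZW = 116.4° gives ZW at -12.60° from the x-axis; with |ZW| = 11.7, W = (24.82, 40.45). ∠ZWP = 108.4° gives WP at -84.20° from the x-axis; with |WP| = 16.3, P = (26.46, 24.23). Then |QP| = |P − Q| = 35.88.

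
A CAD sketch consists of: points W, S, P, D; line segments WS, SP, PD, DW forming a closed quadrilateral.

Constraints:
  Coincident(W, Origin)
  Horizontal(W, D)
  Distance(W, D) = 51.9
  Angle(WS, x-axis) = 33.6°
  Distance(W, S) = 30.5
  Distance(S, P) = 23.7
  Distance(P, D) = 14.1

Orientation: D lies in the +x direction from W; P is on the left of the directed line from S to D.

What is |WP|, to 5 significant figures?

50.804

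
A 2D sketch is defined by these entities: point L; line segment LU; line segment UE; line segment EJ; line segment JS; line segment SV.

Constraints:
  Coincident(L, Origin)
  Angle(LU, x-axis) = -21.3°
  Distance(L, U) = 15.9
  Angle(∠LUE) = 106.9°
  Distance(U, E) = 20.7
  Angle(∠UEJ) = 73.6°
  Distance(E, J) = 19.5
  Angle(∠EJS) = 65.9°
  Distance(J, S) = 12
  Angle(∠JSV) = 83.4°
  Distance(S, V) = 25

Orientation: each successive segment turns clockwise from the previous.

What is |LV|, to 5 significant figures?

35.997

L is at the origin; LU runs at -21.3° with length 15.9, so U = (14.814, -5.7757). ∠LUE = 106.9° gives UE at -94.400° from the x-axis; with |UE| = 20.7, E = (13.226, -26.415). ∠UEJ = 73.6° gives EJ at 159.20° from the x-axis; with |EJ| = 19.5, J = (-5.0033, -19.490). ∠EJS = 65.9° gives JS at 45.100° from the x-axis; with |JS| = 12.0, S = (3.4672, -10.990). ∠JSV = 83.4° gives SV at -51.500° from the x-axis; with |SV| = 25.0, V = (19.030, -30.555). Then |LV| = |V − L| = 35.997.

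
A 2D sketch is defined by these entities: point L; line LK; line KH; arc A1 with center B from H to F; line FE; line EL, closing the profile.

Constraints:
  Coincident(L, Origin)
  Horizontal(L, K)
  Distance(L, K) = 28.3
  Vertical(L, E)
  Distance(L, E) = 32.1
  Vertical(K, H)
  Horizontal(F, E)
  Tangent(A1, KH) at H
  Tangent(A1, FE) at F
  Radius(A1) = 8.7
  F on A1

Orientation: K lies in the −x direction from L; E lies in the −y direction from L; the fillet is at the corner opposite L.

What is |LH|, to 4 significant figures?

36.72

L is at the origin; LK is horizontal with |LK| = 28.3 and K on the −x side, so K = (-28.30, 0.000). LE is vertical with |LE| = 32.1 and E on the −y side, so E = (0.000, -32.10). The virtual corner opposite L is at (-28.30, -32.10). A1 meets KH tangentially, so BH is at right angles to KH and the tangent condition forces BF to be normal to FE, with radius 8.7, so the center B sits 8.7 in from both sides at B = (-19.60, -23.40). That places the tangent points at H = (-28.30, -23.40) on KH and F = (-19.60, -32.10) on FE. Then |LH| = |H − L| = 36.72.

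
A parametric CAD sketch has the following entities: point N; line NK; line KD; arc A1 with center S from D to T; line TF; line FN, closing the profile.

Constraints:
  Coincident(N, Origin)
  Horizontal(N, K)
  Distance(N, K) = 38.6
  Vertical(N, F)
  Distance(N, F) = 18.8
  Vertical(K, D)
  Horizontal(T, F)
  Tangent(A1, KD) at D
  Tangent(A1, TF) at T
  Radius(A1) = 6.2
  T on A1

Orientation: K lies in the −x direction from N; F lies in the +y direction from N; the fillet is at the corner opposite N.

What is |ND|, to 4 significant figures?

40.60

N is at the origin; N and K share the same y with |NK| = 38.6 and K on the −x side, so K = (-38.60, 0.000). N and F share the same x with |NF| = 18.8 and F on the +y side, so F = (0.000, 18.80). The virtual corner opposite N is at (-38.60, 18.80). Since A1 is tangent to KD there, SD ⟂ KD and tangency of A1 to TF means the radius ST is perpendicular to TF, with radius 6.2, so the center S sits 6.2 in from both sides at S = (-32.40, 12.60). That places the tangent points at D = (-38.60, 12.60) on KD and T = (-32.40, 18.80) on TF. Then |ND| = |D − N| = 40.60.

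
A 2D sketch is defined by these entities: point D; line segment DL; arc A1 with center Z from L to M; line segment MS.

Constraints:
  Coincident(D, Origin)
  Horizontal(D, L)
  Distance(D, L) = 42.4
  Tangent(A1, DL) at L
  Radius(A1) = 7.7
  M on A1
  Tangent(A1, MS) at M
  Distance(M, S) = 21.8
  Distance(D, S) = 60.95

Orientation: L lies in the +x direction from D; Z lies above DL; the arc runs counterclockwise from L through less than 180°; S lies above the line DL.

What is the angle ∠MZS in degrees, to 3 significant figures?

70.5°

Checks: |ZM| = 7.700 ✓; ∠(ZM, MS) = 90.00° ✓; |MS| = 21.80 ✓; |DS| = 60.95 ✓.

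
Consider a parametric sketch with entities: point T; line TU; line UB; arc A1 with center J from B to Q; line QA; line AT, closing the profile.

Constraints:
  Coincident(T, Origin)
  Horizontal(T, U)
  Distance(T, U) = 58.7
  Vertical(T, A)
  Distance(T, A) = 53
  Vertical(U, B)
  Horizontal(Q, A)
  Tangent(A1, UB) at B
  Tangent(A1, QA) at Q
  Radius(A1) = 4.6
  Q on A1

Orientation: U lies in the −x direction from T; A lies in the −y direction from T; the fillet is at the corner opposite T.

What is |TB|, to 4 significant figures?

76.08

T is at the origin; T and U share the same y with |TU| = 58.7 and U on the −x side, so U = (-58.70, 0.000). T and A share the same x with |TA| = 53.0 and A on the −y side, so A = (0.000, -53.00). The virtual corner opposite T is at (-58.70, -53.00). Since A1 is tangent to UB there, JB ⟂ UB and since A1 is tangent to QA there, JQ ⟂ QA, with radius 4.6, so the center J sits 4.6 in from both sides at J = (-54.10, -48.40). That places the tangent points at B = (-58.70, -48.40) on UB and Q = (-54.10, -53.00) on QA. Then |TB| = |B − T| = 76.08.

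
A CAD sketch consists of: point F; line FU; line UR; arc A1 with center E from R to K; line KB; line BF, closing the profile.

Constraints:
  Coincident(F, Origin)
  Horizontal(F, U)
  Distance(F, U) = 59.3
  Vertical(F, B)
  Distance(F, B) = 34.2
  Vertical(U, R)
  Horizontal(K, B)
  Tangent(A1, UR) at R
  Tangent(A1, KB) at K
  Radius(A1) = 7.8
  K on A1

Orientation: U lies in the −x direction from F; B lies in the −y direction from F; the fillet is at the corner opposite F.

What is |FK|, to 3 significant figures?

61.8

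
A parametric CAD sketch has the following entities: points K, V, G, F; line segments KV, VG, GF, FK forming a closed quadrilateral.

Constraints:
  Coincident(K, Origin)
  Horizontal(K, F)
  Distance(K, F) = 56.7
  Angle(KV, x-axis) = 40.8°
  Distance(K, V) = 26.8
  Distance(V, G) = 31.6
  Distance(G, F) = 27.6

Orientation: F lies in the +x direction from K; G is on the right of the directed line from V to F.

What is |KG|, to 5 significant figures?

33.963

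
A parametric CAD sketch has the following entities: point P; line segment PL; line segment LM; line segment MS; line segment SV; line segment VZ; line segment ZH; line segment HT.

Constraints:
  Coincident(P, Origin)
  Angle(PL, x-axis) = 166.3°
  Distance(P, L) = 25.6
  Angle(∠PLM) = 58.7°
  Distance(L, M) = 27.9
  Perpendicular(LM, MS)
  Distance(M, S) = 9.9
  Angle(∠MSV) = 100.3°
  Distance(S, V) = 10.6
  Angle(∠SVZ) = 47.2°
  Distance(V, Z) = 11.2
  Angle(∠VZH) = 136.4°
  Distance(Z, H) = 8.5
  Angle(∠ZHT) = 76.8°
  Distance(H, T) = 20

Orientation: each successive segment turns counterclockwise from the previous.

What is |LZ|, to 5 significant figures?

23.606

P is at the origin; PL runs at 166.3° with length 25.6, so L = (-24.872, 6.0631). ∠PLM = 58.7° gives LM at -72.400° from the x-axis; with |LM| = 27.9, M = (-16.436, -20.531). LM ⟂ MS, so MS runs at 17.600°; with |MS| = 9.9, S = (-6.9989, -17.538). ∠MSV = 100.3° gives SV at 97.300° from the x-axis; with |SV| = 10.6, V = (-8.3458, -7.0234). ∠SVZ = 47.2° gives VZ at -129.90° from the x-axis; with |VZ| = 11.2, Z = (-15.530, -15.616). Then |LZ| = |Z − L| = 23.606.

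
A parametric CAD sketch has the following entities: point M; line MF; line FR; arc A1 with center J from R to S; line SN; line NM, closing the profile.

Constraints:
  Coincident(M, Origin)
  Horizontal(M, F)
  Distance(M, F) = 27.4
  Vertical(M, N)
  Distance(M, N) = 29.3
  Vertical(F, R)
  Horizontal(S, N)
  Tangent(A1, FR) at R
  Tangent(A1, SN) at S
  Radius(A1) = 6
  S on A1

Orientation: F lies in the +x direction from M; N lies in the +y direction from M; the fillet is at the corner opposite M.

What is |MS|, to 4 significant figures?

36.28

The virtual corner opposite M is at (27.40, 29.30). Since A1 is tangent to FR there, JR ⟂ FR and tangency of A1 to SN means the radius JS is perpendicular to SN, with radius 6.0, so the center J sits 6.0 in from both sides at J = (21.40, 23.30). That places the tangent points at R = (27.40, 23.30) on FR and S = (21.40, 29.30) on SN. Then |MS| = |S − M| = 36.28.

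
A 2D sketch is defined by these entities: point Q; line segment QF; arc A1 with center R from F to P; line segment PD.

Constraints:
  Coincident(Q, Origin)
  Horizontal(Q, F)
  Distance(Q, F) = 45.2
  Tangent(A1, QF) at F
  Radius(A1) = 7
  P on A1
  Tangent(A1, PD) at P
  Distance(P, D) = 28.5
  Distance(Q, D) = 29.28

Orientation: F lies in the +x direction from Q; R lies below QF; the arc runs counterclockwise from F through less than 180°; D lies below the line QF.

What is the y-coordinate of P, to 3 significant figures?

-1.94

Checks: |QF| = 45.20 ✓; |RP| = 7.000 ✓; ∠(RP, PD) = 90.00° ✓; |PD| = 28.50 ✓; |QD| = 29.28 ✓.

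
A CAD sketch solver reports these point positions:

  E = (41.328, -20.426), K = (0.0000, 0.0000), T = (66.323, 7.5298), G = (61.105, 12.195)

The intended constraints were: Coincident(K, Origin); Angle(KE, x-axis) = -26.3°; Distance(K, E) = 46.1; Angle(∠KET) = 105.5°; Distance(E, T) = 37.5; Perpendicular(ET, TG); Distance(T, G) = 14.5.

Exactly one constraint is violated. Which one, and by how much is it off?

Distance(T, G) = 14.5 — off by 7.50.

K = (0.00, 0.00) ✓; KE at -26.30° ✓; |KE| = 46.10 ✓; ∠KET = 105.5° ✓; |ET| = 37.50 ✓; ∠(ET, TG) = 90.00° ✓; |TG| = 6.999 ✗.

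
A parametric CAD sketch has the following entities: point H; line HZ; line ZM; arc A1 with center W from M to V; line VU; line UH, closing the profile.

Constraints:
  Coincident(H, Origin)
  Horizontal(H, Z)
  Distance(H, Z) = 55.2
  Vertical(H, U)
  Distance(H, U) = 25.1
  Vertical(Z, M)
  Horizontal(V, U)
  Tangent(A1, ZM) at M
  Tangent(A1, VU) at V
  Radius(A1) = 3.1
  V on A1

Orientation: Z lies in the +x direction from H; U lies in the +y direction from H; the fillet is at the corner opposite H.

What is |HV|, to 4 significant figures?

57.83

H is at the origin; H and Z share the same y with |HZ| = 55.2 and Z on the +x side, so Z = (55.20, 0.000). H and U share the same x with |HU| = 25.1 and U on the +y side, so U = (0.000, 25.10). The virtual corner opposite H is at (55.20, 25.10). The tangent condition forces WM to be normal to ZM and A1 meets VU tangentially, so WV is at right angles to VU, with radius 3.1, so the center W sits 3.1 in from both sides at W = (52.10, 22.00). That places the tangent points at M = (55.20, 22.00) on ZM and V = (52.10, 25.10) on VU. Then |HV| = |V − H| = 57.83.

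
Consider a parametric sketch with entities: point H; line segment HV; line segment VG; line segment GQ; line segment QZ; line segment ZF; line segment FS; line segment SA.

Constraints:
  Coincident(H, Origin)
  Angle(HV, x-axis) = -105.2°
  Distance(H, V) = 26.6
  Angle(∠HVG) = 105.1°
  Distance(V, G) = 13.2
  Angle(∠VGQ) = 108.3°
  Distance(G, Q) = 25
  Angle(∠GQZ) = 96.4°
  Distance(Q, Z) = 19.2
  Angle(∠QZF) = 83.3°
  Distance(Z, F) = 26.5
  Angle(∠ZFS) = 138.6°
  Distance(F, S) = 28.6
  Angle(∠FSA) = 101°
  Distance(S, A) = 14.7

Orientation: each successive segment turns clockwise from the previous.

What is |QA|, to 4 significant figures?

40.27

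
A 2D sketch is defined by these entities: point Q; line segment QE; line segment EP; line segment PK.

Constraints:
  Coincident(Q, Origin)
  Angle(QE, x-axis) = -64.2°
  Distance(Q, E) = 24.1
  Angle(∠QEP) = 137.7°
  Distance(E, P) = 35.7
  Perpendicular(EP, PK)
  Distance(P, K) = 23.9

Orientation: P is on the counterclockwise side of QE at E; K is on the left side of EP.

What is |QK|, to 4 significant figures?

54.07

Q is at the origin; QE runs at -64.2° with length 24.1, so E = 24.1·(cos -64.2°, sin -64.2°) = (10.49, -21.70). ∠QEP = 137.7°, so EP runs at -64.2° + (180° − 137.7°) = -21.90° from the x-axis; with |EP| = 35.7, P = E + 35.7·(cos -21.90°, sin -21.90°) = (43.61, -35.01). EP is perpendicular to PK; with |PK| = 23.9 on the left of EP, K = P + 23.9·(0.3730, 0.9278) = (52.53, -12.84). Then |QK| = |K − Q| = 54.07.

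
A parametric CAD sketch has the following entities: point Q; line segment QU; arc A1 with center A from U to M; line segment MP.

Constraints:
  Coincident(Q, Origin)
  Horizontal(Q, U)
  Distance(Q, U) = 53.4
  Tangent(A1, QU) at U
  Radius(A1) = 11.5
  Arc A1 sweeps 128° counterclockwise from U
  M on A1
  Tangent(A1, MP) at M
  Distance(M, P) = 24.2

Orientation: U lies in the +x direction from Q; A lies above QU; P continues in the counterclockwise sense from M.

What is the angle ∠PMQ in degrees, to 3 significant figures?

68.6°

Q is at the origin; QU is horizontal with |QU| = 53.4 and U on the +x side, so U = (53.4, 0.00). Since A1 is tangent to QU there, AU ⟂ QU, so A = U + (0, 11.5) = (53.4, 11.5). On A1, U sits at bearing -90° from A; a 128° counterclockwise sweep puts M at bearing 38°, so M = A + 11.5·(cos 38°, sin 38°) = (62.5, 18.6). The tangent condition forces AM to be normal to MP, so MP runs along (−sin 38°, cos 38°); with |MP| = 24.2, P = (47.6, 37.6). Then cos ∠PMQ = MP·MQ / (|MP||MQ|), giving 68.6°.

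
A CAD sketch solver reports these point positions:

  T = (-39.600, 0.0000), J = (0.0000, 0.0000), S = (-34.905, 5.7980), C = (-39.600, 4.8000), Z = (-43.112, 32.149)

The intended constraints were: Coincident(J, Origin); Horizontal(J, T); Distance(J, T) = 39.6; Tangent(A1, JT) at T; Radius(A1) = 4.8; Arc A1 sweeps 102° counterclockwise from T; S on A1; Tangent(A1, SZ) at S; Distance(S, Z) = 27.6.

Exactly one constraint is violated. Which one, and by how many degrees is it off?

Tangent(A1, SZ) at S — off by 5.30°.

J = (0.00, 0.00) ✓; J.y = 0.00, T.y = 0.00 ✓; |JT| = 39.60 ✓; ∠(CT, TJ) = 90.00° ✓; |CT| = 4.800 ✓; bearing(C→S) − bearing(C→T) = 102.0° ✓; |CS| = 4.800 ✓; ∠(CS, SZ) = 84.70° ✗; |SZ| = 27.60 ✓.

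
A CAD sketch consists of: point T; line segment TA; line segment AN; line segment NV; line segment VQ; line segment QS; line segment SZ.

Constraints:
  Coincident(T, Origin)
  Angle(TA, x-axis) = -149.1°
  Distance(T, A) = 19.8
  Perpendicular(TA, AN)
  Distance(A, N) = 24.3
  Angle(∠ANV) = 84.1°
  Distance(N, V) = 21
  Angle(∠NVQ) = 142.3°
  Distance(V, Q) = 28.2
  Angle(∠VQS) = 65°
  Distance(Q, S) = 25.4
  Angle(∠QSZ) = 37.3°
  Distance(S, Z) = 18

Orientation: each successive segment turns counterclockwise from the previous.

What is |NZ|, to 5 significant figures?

31.141

T is at the origin; TA runs at -149.1° with length 19.8, so A = (-16.990, -10.168). The perpendicularity gives AN at right angles to TA, so AN runs at -59.100°; with |AN| = 24.3, N = (-4.5106, -31.019). ∠ANV = 84.1° gives NV at 36.800° from the x-axis; with |NV| = 21.0, V = (12.305, -18.440). ∠NVQ = 142.3° gives VQ at 74.500° from the x-axis; with |VQ| = 28.2, Q = (19.841, 8.7348). ∠VQS = 65.0° gives QS at -170.50° from the x-axis; with |QS| = 25.4, S = (-5.2108, 4.5426). ∠QSZ = 37.3° gives SZ at -27.800° from the x-axis; with |SZ| = 18.0, Z = (10.712, -3.8524). Then |NZ| = |Z − N| = 31.141.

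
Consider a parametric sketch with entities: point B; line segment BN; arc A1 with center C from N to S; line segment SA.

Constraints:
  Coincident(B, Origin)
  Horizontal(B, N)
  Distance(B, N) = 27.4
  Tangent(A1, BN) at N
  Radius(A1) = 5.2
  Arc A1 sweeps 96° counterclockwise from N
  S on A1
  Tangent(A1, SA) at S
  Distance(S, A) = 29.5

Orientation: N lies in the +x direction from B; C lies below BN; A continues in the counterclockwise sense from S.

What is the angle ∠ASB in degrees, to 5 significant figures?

110.49°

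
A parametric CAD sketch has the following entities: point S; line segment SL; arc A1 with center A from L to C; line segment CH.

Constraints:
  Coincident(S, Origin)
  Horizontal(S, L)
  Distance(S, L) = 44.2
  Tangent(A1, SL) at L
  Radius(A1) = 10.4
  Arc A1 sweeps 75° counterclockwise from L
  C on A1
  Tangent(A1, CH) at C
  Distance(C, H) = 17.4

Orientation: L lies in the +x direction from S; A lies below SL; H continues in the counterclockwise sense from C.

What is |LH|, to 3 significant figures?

28.5

S is at the origin; S and L share the same y with |SL| = 44.2 and L on the +x side, so L = (44.2, 0.00). Tangency of A1 to SL means the radius AL is perpendicular to SL, so A = L + (0, -10.4) = (44.2, -10.4). On A1, L sits at bearing 90° from A; a 75° counterclockwise sweep puts C at bearing 165°, so C = A + 10.4·(cos 165°, sin 165°) = (34.2, -7.71). A1 meets CH tangentially, so AC is at right angles to CH, so CH runs along (−sin 165°, cos 165°); with |CH| = 17.4, H = (29.7, -24.5). Then |LH| = |H − L| = 28.5.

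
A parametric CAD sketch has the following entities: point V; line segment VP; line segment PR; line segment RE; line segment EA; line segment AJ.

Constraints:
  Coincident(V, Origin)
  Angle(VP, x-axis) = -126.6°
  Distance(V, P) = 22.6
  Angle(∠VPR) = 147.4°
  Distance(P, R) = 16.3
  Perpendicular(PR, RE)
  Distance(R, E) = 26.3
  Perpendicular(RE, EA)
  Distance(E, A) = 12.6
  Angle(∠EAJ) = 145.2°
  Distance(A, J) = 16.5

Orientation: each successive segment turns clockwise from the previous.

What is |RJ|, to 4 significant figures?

31.13

RE is perpendicular to EA, so EA runs at 20.80°; with |EA| = 12.6, A = (-26.27, 5.128). ∠EAJ = 145.2° gives AJ at -14.00° from the x-axis; with |AJ| = 16.5, J = (-10.26, 1.137). Then |RJ| = |J − R| = 31.13.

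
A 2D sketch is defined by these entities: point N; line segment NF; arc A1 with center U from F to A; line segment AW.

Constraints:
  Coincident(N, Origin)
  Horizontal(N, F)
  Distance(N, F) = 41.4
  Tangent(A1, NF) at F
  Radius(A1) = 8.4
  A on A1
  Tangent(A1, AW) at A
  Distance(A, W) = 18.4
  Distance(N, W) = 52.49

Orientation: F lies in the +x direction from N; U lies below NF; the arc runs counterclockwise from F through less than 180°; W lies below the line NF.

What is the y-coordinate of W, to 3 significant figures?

-28.4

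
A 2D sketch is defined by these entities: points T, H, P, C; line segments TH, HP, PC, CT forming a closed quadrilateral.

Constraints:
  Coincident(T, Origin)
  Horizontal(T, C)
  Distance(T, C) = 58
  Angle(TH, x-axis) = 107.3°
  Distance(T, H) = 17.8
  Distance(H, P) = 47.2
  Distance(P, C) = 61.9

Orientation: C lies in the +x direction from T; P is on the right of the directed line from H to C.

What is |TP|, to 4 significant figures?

29.59

T is at the origin; TC is horizontal with |TC| = 58.0 and C in +x, so C = (58.0, 0). TH runs at 107.3° with |TH| = 17.8, so H = (-5.293, 16.99). P is determined by |HP| = 47.2 and |PC| = 61.9 together: it lies at the intersection of circle(H, 47.2) and circle(C, 61.9). With |HC| = 65.54, the foot of the radical line on HC is 20.53 from H and the perpendicular offset is √(47.2² − 20.53²) = 42.50. Taking the right-of-HC solution: P = (3.515, -29.38).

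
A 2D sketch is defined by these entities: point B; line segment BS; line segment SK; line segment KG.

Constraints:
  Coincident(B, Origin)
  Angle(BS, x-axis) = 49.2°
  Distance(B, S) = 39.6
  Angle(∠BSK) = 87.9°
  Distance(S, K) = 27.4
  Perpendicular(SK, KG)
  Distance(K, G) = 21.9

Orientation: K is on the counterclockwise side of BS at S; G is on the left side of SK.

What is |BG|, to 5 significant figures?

31.396

∠BSK = 87.9°, so SK runs at 49.2° + (180° − 87.9°) = 141.30° from the x-axis; with |SK| = 27.4, K = S + 27.4·(cos 141.30°, sin 141.30°) = (4.4917, 47.109). SK ⟂ KG; with |KG| = 21.9 on the left of SK, G = K + 21.9·(-0.62524, -0.78043) = (-9.2012, 30.017). Then |BG| = |G − B| = 31.396.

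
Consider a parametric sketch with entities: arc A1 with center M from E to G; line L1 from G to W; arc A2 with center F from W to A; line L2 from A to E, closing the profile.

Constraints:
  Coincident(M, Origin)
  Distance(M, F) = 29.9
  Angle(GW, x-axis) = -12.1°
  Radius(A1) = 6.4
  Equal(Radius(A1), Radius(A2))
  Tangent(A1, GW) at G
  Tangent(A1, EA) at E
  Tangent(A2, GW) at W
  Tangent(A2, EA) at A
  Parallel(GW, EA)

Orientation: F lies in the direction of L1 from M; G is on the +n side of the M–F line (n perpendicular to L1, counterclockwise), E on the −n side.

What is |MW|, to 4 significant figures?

30.58

The slot axis is L1's direction at -12.1°, so u = (cos -12.1°, sin -12.1°) = (0.9778, -0.2096) and n = (−sin -12.1°, cos -12.1°) = (0.2096, 0.9778). M is at the origin and F lies 29.9 along u from M, so F = 29.9·u = (29.24, -6.268). Tangency of A1 to both parallel lines with radius 6.4 puts G and E at M ± 6.4·n: G = (1.342, 6.258), E = (-1.342, -6.258). Equal radii place W and A the same way about F: W = F + 6.4·n = (30.58, -0.009782), A = F − 6.4·n = (27.89, -12.53). Then |MW| = |W − M| = 30.58.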